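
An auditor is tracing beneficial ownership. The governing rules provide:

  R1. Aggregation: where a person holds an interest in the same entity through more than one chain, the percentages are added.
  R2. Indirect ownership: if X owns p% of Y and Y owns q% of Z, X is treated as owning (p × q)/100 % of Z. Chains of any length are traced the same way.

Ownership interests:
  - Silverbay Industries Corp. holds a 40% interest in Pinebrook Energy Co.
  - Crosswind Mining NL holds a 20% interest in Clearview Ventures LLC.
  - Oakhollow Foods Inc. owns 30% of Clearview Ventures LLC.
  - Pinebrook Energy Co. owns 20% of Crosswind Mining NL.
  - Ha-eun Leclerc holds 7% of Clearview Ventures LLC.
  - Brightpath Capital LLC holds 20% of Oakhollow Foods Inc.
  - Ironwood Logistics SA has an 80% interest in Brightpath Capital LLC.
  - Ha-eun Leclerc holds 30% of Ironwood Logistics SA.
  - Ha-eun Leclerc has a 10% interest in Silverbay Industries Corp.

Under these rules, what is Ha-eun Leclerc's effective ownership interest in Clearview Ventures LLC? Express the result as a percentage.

8.6%

Chain via Ironwood Logistics SA → Brightpath Capital LLC → Oakhollow Foods Inc. (R2): 30% × 80% × 20% × 30% = 1.44% of Clearview Ventures LLC.
Chain via Silverbay Industries Corp. → Pinebrook Energy Co. → Crosswind Mining NL (R2): 10% × 40% × 20% × 20% = 0.16% of Clearview Ventures LLC.
Direct interest in Clearview Ventures LLC: 7%.
Aggregating (R1): 1.44% + 0.16% + 7% = 8.6%.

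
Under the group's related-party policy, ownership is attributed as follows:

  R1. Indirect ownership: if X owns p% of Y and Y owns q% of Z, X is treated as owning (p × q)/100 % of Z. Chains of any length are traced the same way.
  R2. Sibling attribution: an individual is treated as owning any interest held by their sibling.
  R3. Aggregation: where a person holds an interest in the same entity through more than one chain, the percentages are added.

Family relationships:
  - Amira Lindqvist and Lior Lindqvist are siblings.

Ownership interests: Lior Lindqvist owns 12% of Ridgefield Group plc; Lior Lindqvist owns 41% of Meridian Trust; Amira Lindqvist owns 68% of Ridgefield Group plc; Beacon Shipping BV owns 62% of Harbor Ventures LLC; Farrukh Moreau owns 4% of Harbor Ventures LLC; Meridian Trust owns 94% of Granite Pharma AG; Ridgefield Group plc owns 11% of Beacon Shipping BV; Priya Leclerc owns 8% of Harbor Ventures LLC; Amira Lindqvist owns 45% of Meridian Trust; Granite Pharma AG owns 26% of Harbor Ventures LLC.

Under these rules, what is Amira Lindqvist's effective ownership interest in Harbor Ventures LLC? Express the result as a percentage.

26.4744%

By sibling attribution (R2), Amira Lindqvist is treated as also owning Lior Lindqvist's interest in Ridgefield Group plc, giving 68% + 12% = 80%.
By sibling attribution (R2), Amira Lindqvist is treated as also owning Lior Lindqvist's interest in Meridian Trust, giving 45% + 41% = 86%.
Chain via Ridgefield Group plc → Beacon Shipping BV (R1): 80% × 11% × 62% = 5.456% of Harbor Ventures LLC.
Chain via Meridian Trust → Granite Pharma AG (R1): 86% × 94% × 26% = 21.0184% of Harbor Ventures LLC.
Aggregating (R3): 5.456% + 21.0184% = 26.4744%.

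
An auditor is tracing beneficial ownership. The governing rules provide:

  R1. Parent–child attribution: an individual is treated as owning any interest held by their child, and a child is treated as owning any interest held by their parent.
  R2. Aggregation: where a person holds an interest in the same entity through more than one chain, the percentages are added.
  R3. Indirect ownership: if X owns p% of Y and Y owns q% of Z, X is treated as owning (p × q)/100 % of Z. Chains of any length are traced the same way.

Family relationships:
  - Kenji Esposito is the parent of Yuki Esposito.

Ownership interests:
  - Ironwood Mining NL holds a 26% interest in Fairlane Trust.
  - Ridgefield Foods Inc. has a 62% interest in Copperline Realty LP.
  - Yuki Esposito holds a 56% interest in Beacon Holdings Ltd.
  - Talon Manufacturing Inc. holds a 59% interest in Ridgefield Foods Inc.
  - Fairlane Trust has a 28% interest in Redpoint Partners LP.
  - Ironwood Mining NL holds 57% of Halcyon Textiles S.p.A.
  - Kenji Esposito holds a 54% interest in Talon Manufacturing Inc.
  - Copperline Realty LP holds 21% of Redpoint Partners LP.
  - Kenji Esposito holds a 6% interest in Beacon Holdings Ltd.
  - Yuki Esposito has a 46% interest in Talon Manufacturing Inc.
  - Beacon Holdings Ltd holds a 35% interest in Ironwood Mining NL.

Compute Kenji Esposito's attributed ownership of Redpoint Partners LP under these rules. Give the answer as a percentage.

By parent–child attribution (R1), Kenji Esposito is treated as also owning Yuki Esposito's interest in Beacon Holdings Ltd, giving 6% + 56% = 62%.
By parent–child attribution (R1), Kenji Esposito is treated as also owning Yuki Esposito's interest in Talon Manufacturing Inc, giving 54% + 46% = 100%.
Chain via Beacon Holdings Ltd → Ironwood Mining NL → Fairlane Trust (R3): 62% × 35% × 26% × 28% = 1.57976% of Redpoint Partners LP.
Chain via Talon Manufacturing Inc. → Ridgefield Foods Inc. → Copperline Realty LP (R3): 100% × 59% × 62% × 21% = 7.6818% of Redpoint Partners LP.
Aggregating (R2): 1.57976% + 7.6818% = 9.26156%.

9.26156%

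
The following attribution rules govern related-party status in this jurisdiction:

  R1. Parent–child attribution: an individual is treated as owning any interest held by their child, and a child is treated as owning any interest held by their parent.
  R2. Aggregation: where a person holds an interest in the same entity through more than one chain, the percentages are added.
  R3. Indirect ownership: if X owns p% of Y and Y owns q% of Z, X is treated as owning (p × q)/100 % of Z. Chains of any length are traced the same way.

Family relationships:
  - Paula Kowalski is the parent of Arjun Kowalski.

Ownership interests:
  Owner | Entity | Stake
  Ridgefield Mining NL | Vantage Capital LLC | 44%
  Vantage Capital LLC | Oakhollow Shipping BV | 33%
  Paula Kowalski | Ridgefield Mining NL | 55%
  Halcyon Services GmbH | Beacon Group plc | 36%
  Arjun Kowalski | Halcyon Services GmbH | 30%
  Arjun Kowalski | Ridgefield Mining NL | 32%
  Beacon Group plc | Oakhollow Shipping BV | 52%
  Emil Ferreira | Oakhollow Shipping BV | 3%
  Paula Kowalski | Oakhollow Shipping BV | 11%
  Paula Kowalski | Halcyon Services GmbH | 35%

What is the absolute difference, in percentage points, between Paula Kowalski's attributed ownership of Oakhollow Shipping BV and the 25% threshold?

10.8004

By parent–child attribution (R1), Paula Kowalski is treated as also owning Arjun Kowalski's interest in Ridgefield Mining NL, giving 55% + 32% = 87%.
By parent–child attribution (R1), Paula Kowalski is treated as also owning Arjun Kowalski's interest in Halcyon Services GmbH, giving 35% + 30% = 65%.
Chain via Ridgefield Mining NL → Vantage Capital LLC (R3): 87% × 44% × 33% = 12.6324% of Oakhollow Shipping BV.
Chain via Halcyon Services GmbH → Beacon Group plc (R3): 65% × 36% × 52% = 12.168% of Oakhollow Shipping BV.
Direct interest in Oakhollow Shipping BV: 11%.
Aggregating (R2): 12.6324% + 12.168% + 11% = 35.8004%.
35.8004% exceeds the 25% threshold by 10.8004 percentage points.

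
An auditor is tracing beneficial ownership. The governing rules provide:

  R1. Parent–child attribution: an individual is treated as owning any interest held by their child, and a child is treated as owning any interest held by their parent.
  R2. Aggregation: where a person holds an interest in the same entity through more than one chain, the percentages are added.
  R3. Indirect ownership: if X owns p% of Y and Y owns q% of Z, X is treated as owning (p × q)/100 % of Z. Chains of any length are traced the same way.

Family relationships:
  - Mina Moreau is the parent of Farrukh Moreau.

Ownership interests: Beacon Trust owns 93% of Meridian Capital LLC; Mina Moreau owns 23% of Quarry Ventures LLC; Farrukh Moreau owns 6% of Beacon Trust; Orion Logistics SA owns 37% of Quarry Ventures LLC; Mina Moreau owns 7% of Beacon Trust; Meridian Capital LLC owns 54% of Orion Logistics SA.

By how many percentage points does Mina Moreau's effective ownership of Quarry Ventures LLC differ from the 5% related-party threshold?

By parent–child attribution (R1), Mina Moreau is treated as also owning Farrukh Moreau's interest in Beacon Trust, giving 7% + 6% = 13%.
Chain via Beacon Trust → Meridian Capital LLC → Orion Logistics SA (R3): 13% × 93% × 54% × 37% = 2.415582% of Quarry Ventures LLC.
Direct interest in Quarry Ventures LLC: 23%.
Aggregating (R2): 2.415582% + 23% = 25.415582%.
25.415582% exceeds the 5% threshold by 20.415582 percentage points.

20.415582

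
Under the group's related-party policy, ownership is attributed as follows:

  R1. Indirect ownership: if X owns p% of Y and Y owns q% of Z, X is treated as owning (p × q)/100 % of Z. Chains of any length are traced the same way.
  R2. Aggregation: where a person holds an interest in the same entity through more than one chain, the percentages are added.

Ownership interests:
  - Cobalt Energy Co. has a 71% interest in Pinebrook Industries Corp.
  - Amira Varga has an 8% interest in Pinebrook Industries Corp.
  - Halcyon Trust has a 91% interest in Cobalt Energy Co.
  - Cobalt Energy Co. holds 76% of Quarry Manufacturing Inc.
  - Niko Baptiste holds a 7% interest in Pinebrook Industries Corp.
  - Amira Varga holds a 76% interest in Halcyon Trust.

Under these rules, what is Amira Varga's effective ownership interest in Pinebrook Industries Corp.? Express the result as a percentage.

Chain via Halcyon Trust → Cobalt Energy Co. (R1): 76% × 91% × 71% = 49.1036% of Pinebrook Industries Corp.
Direct interest in Pinebrook Industries Corp: 8%.
Aggregating (R2): 49.1036% + 8% = 57.1036%.

57.1036%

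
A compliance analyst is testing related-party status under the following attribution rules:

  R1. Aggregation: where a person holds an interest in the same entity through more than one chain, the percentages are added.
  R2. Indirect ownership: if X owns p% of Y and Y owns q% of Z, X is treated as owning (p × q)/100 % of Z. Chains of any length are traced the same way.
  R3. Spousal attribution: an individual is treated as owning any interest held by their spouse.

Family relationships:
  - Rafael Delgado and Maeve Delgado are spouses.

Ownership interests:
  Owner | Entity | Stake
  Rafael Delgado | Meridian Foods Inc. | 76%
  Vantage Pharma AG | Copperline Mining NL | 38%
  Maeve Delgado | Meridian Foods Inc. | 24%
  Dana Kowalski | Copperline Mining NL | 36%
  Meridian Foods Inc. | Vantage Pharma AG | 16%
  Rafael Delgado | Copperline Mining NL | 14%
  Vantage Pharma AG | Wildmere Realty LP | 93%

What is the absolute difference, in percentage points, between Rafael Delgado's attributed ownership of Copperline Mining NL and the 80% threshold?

59.92

By spousal attribution (R3), Rafael Delgado is treated as also owning Maeve Delgado's interest in Meridian Foods Inc, giving 76% + 24% = 100%.
Chain via Meridian Foods Inc. → Vantage Pharma AG (R2): 100% × 16% × 38% = 6.08% of Copperline Mining NL.
Direct interest in Copperline Mining NL: 14%.
Aggregating (R1): 6.08% + 14% = 20.08%.
20.08% falls short of the 80% threshold by 59.92 percentage points.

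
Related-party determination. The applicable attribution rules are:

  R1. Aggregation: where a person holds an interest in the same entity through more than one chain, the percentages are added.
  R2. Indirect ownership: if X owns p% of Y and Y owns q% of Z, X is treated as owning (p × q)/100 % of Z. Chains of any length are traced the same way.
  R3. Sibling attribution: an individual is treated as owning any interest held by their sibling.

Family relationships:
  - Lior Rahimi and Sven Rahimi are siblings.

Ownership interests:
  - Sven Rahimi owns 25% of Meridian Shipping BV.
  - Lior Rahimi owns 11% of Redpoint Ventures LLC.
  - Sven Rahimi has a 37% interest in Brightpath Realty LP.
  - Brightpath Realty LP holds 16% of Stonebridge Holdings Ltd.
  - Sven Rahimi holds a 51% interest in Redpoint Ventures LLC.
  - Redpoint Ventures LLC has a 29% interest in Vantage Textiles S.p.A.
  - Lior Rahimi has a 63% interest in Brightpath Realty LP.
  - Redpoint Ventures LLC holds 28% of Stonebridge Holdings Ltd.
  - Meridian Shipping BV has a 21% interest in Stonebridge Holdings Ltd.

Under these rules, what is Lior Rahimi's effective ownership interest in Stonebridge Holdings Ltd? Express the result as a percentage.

38.61%

By sibling attribution (R3), Lior Rahimi is treated as also owning Sven Rahimi's interest in Brightpath Realty LP, giving 63% + 37% = 100%.
By sibling attribution (R3), Lior Rahimi is treated as also owning Sven Rahimi's interest in Redpoint Ventures LLC, giving 11% + 51% = 62%.
By sibling attribution (R3), Lior Rahimi is treated as owning Sven Rahimi's 25% interest in Meridian Shipping BV.
Chain via Brightpath Realty LP (R2): 100% × 16% = 16% of Stonebridge Holdings Ltd.
Chain via Redpoint Ventures LLC (R2): 62% × 28% = 17.36% of Stonebridge Holdings Ltd.
Chain via Meridian Shipping BV (R2): 25% × 21% = 5.25% of Stonebridge Holdings Ltd.
Aggregating (R1): 16% + 17.36% + 5.25% = 38.61%.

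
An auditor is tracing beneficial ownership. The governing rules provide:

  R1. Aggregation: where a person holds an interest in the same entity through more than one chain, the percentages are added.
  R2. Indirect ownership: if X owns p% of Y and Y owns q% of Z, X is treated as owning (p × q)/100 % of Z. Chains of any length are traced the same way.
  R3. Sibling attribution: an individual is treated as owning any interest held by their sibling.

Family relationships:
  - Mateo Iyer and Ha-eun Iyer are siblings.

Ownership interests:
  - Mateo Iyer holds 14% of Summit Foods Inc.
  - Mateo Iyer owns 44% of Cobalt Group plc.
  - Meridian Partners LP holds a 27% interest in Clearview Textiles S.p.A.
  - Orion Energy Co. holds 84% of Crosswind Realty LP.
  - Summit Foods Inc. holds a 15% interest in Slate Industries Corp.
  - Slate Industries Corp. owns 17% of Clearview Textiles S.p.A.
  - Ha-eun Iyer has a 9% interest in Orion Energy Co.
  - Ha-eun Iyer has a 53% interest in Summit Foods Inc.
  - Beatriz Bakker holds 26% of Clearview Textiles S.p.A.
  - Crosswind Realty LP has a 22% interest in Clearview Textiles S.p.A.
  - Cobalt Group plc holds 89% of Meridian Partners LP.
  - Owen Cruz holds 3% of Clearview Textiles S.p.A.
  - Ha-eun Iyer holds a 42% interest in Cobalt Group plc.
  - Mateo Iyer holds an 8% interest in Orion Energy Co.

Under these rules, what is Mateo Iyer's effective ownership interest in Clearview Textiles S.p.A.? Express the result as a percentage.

By sibling attribution (R3), Mateo Iyer is treated as also owning Ha-eun Iyer's interest in Summit Foods Inc, giving 14% + 53% = 67%.
By sibling attribution (R3), Mateo Iyer is treated as also owning Ha-eun Iyer's interest in Orion Energy Co, giving 8% + 9% = 17%.
By sibling attribution (R3), Mateo Iyer is treated as also owning Ha-eun Iyer's interest in Cobalt Group plc, giving 44% + 42% = 86%.
Chain via Summit Foods Inc. → Slate Industries Corp. (R2): 67% × 15% × 17% = 1.7085% of Clearview Textiles S.p.A.
Chain via Orion Energy Co. → Crosswind Realty LP (R2): 17% × 84% × 22% = 3.1416% of Clearview Textiles S.p.A.
Chain via Cobalt Group plc → Meridian Partners LP (R2): 86% × 89% × 27% = 20.6658% of Clearview Textiles S.p.A.
Aggregating (R1): 1.7085% + 3.1416% + 20.6658% = 25.5159%.

25.5159%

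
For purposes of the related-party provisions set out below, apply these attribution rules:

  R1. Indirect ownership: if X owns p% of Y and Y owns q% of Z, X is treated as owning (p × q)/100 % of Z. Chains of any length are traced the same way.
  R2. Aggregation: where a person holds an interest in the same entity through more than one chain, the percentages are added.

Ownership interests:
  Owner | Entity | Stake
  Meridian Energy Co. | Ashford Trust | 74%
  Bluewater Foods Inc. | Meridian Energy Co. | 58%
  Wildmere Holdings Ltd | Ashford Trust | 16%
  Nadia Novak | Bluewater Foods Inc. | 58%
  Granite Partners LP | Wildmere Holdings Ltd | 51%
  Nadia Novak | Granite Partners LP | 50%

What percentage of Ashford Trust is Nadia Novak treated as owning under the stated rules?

28.9736%

Chain via Bluewater Foods Inc. → Meridian Energy Co. (R1): 58% × 58% × 74% = 24.8936% of Ashford Trust.
Chain via Granite Partners LP → Wildmere Holdings Ltd (R1): 50% × 51% × 16% = 4.08% of Ashford Trust.
Aggregating (R2): 24.8936% + 4.08% = 28.9736%.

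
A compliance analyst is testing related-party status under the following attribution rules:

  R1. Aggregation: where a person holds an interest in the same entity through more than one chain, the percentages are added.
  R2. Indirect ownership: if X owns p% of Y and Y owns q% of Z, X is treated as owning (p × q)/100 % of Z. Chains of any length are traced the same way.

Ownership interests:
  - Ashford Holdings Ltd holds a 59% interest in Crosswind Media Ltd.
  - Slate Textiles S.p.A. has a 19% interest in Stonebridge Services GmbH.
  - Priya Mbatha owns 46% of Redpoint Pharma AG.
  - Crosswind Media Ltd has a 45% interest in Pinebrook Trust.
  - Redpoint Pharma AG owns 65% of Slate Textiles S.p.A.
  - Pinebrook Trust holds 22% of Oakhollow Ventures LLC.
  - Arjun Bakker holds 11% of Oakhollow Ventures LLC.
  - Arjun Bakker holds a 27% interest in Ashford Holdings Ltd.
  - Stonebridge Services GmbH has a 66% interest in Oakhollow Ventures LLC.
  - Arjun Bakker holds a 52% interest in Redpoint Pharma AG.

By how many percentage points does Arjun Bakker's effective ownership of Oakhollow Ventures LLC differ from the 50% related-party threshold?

33.18441

Chain via Ashford Holdings Ltd → Crosswind Media Ltd → Pinebrook Trust (R2): 27% × 59% × 45% × 22% = 1.57707% of Oakhollow Ventures LLC.
Chain via Redpoint Pharma AG → Slate Textiles S.p.A. → Stonebridge Services GmbH (R2): 52% × 65% × 19% × 66% = 4.23852% of Oakhollow Ventures LLC.
Direct interest in Oakhollow Ventures LLC: 11%.
Aggregating (R1): 1.57707% + 4.23852% + 11% = 16.81559%.
16.81559% falls short of the 50% threshold by 33.18441 percentage points.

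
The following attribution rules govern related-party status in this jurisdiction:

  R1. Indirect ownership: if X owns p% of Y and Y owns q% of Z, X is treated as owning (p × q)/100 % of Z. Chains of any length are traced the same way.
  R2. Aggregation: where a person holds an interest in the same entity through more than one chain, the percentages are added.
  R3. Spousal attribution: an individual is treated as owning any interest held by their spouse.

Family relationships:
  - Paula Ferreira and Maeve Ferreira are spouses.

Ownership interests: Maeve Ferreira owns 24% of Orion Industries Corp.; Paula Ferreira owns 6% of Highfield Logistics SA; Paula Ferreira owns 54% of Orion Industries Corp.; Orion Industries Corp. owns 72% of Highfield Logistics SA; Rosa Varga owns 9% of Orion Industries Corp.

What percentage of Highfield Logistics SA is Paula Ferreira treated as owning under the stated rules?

By spousal attribution (R3), Paula Ferreira is treated as also owning Maeve Ferreira's interest in Orion Industries Corp, giving 54% + 24% = 78%.
Chain via Orion Industries Corp. (R1): 78% × 72% = 56.16% of Highfield Logistics SA.
Direct interest in Highfield Logistics SA: 6%.
Aggregating (R2): 56.16% + 6% = 62.16%.

62.16%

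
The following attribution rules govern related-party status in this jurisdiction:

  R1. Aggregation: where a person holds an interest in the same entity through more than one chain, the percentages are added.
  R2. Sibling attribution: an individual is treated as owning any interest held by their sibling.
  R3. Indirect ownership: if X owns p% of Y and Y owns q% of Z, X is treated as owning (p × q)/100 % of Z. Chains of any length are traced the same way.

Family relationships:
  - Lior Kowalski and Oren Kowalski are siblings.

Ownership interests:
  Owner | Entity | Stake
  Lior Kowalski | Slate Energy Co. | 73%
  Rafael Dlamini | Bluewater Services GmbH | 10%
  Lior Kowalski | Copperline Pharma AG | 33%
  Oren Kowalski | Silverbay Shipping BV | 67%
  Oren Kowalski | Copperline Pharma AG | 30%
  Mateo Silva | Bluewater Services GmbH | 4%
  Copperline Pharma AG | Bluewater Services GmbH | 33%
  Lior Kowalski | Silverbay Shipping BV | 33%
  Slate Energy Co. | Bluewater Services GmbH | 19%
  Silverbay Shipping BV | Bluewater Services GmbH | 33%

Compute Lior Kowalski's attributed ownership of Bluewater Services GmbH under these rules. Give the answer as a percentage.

67.66%

By sibling attribution (R2), Lior Kowalski is treated as also owning Oren Kowalski's interest in Copperline Pharma AG, giving 33% + 30% = 63%.
By sibling attribution (R2), Lior Kowalski is treated as also owning Oren Kowalski's interest in Silverbay Shipping BV, giving 33% + 67% = 100%.
Chain via Slate Energy Co. (R3): 73% × 19% = 13.87% of Bluewater Services GmbH.
Chain via Copperline Pharma AG (R3): 63% × 33% = 20.79% of Bluewater Services GmbH.
Chain via Silverbay Shipping BV (R3): 100% × 33% = 33% of Bluewater Services GmbH.
Aggregating (R1): 13.87% + 20.79% + 33% = 67.66%.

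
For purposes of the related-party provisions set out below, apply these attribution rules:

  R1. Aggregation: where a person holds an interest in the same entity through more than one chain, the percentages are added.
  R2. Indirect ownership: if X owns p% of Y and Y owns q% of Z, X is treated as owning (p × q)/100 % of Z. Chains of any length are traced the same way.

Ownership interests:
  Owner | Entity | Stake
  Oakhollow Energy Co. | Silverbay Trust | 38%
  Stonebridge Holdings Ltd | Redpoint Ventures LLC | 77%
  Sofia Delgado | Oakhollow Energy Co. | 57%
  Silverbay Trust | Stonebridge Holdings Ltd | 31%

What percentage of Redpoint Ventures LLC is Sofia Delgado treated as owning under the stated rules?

Chain via Oakhollow Energy Co. → Silverbay Trust → Stonebridge Holdings Ltd (R2): 57% × 38% × 31% × 77% = 5.170242% of Redpoint Ventures LLC.

5.170242%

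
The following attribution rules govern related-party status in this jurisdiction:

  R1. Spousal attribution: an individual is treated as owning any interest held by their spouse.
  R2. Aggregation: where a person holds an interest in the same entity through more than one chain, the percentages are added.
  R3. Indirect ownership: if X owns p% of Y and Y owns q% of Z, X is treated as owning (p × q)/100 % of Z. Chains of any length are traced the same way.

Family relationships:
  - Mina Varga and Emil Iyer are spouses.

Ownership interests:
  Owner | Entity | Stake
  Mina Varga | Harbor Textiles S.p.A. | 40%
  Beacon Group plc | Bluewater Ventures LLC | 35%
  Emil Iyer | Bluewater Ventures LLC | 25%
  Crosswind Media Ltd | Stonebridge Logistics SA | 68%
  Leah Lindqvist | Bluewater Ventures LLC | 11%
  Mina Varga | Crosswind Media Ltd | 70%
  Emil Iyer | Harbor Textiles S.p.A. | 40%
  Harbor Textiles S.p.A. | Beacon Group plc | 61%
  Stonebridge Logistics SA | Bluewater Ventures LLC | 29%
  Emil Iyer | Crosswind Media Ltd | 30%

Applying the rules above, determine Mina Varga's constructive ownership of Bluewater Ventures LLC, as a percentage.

61.8%

By spousal attribution (R1), Mina Varga is treated as also owning Emil Iyer's interest in Harbor Textiles S.p.A, giving 40% + 40% = 80%.
By spousal attribution (R1), Mina Varga is treated as also owning Emil Iyer's interest in Crosswind Media Ltd, giving 70% + 30% = 100%.
By spousal attribution (R1), Mina Varga is treated as owning Emil Iyer's 25% interest in Bluewater Ventures LLC.
Chain via Harbor Textiles S.p.A. → Beacon Group plc (R3): 80% × 61% × 35% = 17.08% of Bluewater Ventures LLC.
Chain via Crosswind Media Ltd → Stonebridge Logistics SA (R3): 100% × 68% × 29% = 19.72% of Bluewater Ventures LLC.
Direct interest in Bluewater Ventures LLC: 25%.
Aggregating (R2): 17.08% + 19.72% + 25% = 61.8%.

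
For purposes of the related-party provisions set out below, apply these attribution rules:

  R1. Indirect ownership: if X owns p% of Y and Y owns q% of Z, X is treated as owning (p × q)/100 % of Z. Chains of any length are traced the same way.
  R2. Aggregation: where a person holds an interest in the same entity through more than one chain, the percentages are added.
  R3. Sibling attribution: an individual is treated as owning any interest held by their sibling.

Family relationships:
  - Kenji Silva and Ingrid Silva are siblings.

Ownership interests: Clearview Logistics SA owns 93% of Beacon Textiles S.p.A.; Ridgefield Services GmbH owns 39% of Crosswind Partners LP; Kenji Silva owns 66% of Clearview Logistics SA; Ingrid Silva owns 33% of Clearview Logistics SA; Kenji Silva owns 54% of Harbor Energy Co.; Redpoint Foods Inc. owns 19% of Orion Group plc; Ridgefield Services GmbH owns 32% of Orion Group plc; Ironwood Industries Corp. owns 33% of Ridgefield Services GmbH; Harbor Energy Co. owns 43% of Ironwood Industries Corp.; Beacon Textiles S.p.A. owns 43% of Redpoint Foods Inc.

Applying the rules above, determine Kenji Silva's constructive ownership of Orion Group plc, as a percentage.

By sibling attribution (R3), Kenji Silva is treated as also owning Ingrid Silva's interest in Clearview Logistics SA, giving 66% + 33% = 99%.
Chain via Clearview Logistics SA → Beacon Textiles S.p.A. → Redpoint Foods Inc. (R1): 99% × 93% × 43% × 19% = 7.522119% of Orion Group plc.
Chain via Harbor Energy Co. → Ironwood Industries Corp. → Ridgefield Services GmbH (R1): 54% × 43% × 33% × 32% = 2.452032% of Orion Group plc.
Aggregating (R2): 7.522119% + 2.452032% = 9.974151%.

9.974151%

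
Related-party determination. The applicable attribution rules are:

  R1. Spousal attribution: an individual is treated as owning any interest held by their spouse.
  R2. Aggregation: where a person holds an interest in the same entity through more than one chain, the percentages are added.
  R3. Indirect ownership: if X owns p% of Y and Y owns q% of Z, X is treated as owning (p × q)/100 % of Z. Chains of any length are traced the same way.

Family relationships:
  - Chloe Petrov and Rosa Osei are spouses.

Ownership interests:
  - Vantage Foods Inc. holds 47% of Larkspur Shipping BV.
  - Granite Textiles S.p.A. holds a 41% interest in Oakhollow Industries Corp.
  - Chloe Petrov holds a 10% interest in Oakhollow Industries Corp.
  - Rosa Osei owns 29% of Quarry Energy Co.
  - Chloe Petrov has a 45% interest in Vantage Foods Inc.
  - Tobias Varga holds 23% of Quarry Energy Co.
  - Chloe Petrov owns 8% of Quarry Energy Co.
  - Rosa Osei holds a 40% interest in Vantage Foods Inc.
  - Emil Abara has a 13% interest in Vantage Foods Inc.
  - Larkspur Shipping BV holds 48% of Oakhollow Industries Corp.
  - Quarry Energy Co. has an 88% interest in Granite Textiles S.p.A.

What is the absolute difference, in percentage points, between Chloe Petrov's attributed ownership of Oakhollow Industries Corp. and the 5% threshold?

37.5256

By spousal attribution (R1), Chloe Petrov is treated as also owning Rosa Osei's interest in Vantage Foods Inc, giving 45% + 40% = 85%.
By spousal attribution (R1), Chloe Petrov is treated as also owning Rosa Osei's interest in Quarry Energy Co, giving 8% + 29% = 37%.
Chain via Vantage Foods Inc. → Larkspur Shipping BV (R3): 85% × 47% × 48% = 19.176% of Oakhollow Industries Corp.
Chain via Quarry Energy Co. → Granite Textiles S.p.A. (R3): 37% × 88% × 41% = 13.3496% of Oakhollow Industries Corp.
Direct interest in Oakhollow Industries Corp: 10%.
Aggregating (R2): 19.176% + 13.3496% + 10% = 42.5256%.
42.5256% exceeds the 5% threshold by 37.5256 percentage points.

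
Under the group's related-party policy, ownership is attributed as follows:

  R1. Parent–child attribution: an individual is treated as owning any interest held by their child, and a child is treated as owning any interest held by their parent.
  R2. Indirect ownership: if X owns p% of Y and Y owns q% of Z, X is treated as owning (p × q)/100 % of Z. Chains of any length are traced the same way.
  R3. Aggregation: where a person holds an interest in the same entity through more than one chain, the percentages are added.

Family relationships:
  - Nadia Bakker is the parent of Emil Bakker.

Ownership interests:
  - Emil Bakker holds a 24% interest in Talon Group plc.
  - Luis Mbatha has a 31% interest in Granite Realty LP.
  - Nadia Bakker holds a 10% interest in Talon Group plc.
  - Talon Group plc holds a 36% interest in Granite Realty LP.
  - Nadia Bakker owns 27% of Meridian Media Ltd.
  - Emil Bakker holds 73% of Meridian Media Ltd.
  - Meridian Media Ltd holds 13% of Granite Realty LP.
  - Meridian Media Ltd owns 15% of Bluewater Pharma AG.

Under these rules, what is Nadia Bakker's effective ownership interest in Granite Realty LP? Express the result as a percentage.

By parent–child attribution (R1), Nadia Bakker is treated as also owning Emil Bakker's interest in Talon Group plc, giving 10% + 24% = 34%.
By parent–child attribution (R1), Nadia Bakker is treated as also owning Emil Bakker's interest in Meridian Media Ltd, giving 27% + 73% = 100%.
Chain via Talon Group plc (R2): 34% × 36% = 12.24% of Granite Realty LP.
Chain via Meridian Media Ltd (R2): 100% × 13% = 13% of Granite Realty LP.
Aggregating (R3): 12.24% + 13% = 25.24%.

25.24%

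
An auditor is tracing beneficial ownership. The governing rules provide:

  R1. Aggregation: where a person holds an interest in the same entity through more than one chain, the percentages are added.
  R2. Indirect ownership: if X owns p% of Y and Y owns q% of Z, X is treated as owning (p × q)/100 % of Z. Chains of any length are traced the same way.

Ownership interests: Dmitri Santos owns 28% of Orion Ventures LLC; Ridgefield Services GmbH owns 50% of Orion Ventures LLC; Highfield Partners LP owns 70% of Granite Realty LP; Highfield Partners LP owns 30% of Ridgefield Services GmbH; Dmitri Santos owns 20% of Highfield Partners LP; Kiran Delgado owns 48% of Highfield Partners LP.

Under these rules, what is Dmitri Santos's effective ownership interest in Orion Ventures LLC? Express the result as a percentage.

31%

Chain via Highfield Partners LP → Ridgefield Services GmbH (R2): 20% × 30% × 50% = 3% of Orion Ventures LLC.
Direct interest in Orion Ventures LLC: 28%.
Aggregating (R1): 3% + 28% = 31%.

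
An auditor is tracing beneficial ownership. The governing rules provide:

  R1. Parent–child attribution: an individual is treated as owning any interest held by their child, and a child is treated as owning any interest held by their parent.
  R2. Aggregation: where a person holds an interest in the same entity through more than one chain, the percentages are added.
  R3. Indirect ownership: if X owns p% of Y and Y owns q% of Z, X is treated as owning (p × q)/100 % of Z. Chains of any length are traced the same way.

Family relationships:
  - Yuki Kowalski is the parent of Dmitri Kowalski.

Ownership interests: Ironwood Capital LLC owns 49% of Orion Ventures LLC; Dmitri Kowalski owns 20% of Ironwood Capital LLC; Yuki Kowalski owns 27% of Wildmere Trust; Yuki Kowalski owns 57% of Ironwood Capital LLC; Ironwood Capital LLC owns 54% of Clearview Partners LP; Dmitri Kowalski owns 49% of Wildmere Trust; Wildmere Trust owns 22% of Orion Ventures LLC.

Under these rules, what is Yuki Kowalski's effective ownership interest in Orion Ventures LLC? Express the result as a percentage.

54.45%

By parent–child attribution (R1), Yuki Kowalski is treated as also owning Dmitri Kowalski's interest in Ironwood Capital LLC, giving 57% + 20% = 77%.
By parent–child attribution (R1), Yuki Kowalski is treated as also owning Dmitri Kowalski's interest in Wildmere Trust, giving 27% + 49% = 76%.
Chain via Ironwood Capital LLC (R3): 77% × 49% = 37.73% of Orion Ventures LLC.
Chain via Wildmere Trust (R3): 76% × 22% = 16.72% of Orion Ventures LLC.
Aggregating (R2): 37.73% + 16.72% = 54.45%.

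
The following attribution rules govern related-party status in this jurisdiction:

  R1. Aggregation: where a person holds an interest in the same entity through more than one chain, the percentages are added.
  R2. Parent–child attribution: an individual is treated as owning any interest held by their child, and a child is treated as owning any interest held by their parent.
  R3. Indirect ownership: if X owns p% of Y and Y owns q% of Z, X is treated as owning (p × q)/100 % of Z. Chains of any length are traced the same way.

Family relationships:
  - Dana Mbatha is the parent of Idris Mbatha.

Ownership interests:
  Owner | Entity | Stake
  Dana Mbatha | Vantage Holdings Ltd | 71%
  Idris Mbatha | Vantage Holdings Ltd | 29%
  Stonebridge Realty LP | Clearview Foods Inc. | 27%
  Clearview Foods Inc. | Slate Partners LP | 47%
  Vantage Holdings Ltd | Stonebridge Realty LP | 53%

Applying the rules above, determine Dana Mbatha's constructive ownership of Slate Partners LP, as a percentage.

By parent–child attribution (R2), Dana Mbatha is treated as also owning Idris Mbatha's interest in Vantage Holdings Ltd, giving 71% + 29% = 100%.
Chain via Vantage Holdings Ltd → Stonebridge Realty LP → Clearview Foods Inc. (R3): 100% × 53% × 27% × 47% = 6.7257% of Slate Partners LP.

6.7257%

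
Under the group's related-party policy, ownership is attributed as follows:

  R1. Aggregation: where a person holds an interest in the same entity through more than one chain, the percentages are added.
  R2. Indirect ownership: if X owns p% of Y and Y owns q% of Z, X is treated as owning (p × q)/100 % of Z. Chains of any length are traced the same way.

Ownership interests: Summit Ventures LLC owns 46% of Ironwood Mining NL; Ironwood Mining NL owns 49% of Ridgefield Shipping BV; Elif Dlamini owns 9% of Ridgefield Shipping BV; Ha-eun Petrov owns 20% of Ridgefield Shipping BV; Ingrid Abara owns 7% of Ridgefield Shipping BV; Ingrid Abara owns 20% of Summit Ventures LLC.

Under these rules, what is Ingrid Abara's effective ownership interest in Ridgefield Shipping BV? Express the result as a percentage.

11.508%

Chain via Summit Ventures LLC → Ironwood Mining NL (R2): 20% × 46% × 49% = 4.508% of Ridgefield Shipping BV.
Direct interest in Ridgefield Shipping BV: 7%.
Aggregating (R1): 4.508% + 7% = 11.508%.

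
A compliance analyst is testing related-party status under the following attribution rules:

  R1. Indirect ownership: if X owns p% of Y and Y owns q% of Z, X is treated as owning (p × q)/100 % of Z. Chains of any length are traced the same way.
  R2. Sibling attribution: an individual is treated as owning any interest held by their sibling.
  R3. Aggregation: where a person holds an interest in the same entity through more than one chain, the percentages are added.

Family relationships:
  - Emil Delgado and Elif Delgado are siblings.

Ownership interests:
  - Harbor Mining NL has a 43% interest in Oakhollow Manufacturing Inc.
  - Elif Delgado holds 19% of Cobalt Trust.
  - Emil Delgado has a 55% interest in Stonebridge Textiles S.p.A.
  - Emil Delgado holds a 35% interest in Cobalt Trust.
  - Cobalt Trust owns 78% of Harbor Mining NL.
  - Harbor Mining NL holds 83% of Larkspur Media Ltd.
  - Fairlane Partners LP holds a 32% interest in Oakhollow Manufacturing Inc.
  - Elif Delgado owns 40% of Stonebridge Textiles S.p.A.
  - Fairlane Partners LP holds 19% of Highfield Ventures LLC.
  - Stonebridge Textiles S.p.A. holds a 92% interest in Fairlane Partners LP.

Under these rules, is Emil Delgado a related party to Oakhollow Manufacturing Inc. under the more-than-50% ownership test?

No

By sibling attribution (R2), Emil Delgado is treated as also owning Elif Delgado's interest in Cobalt Trust, giving 35% + 19% = 54%.
By sibling attribution (R2), Emil Delgado is treated as also owning Elif Delgado's interest in Stonebridge Textiles S.p.A, giving 55% + 40% = 95%.
Chain via Cobalt Trust → Harbor Mining NL (R1): 54% × 78% × 43% = 18.1116% of Oakhollow Manufacturing Inc.
Chain via Stonebridge Textiles S.p.A. → Fairlane Partners LP (R1): 95% × 92% × 32% = 27.968% of Oakhollow Manufacturing Inc.
Aggregating (R3): 18.1116% + 27.968% = 46.0796%.
46.0796% does not exceed the 50% threshold, so Emil is not a related party to Oakhollow Manufacturing Inc.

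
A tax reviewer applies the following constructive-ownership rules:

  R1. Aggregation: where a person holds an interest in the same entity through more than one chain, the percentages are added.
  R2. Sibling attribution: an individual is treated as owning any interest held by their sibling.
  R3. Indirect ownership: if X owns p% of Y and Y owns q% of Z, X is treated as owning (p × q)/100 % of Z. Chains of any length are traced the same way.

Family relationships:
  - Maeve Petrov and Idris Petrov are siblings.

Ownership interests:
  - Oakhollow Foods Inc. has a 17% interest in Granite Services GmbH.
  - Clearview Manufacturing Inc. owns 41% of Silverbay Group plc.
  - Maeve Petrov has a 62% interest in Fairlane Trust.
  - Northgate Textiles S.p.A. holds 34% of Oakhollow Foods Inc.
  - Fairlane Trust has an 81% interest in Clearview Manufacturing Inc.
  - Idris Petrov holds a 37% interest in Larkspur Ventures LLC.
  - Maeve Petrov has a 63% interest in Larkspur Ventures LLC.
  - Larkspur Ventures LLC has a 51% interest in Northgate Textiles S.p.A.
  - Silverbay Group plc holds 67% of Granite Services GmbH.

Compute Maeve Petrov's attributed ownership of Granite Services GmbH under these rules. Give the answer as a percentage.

By sibling attribution (R2), Maeve Petrov is treated as also owning Idris Petrov's interest in Larkspur Ventures LLC, giving 63% + 37% = 100%.
Chain via Fairlane Trust → Clearview Manufacturing Inc. → Silverbay Group plc (R3): 62% × 81% × 41% × 67% = 13.795434% of Granite Services GmbH.
Chain via Larkspur Ventures LLC → Northgate Textiles S.p.A. → Oakhollow Foods Inc. (R3): 100% × 51% × 34% × 17% = 2.9478% of Granite Services GmbH.
Aggregating (R1): 13.795434% + 2.9478% = 16.743234%.

16.743234%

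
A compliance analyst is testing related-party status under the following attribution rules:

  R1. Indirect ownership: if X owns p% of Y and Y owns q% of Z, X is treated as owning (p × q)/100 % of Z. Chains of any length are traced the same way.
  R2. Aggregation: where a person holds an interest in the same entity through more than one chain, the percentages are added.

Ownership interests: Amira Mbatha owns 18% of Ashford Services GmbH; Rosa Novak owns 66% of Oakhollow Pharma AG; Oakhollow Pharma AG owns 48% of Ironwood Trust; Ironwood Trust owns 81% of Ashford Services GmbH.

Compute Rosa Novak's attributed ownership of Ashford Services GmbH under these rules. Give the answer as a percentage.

25.6608%

Chain via Oakhollow Pharma AG → Ironwood Trust (R1): 66% × 48% × 81% = 25.6608% of Ashford Services GmbH.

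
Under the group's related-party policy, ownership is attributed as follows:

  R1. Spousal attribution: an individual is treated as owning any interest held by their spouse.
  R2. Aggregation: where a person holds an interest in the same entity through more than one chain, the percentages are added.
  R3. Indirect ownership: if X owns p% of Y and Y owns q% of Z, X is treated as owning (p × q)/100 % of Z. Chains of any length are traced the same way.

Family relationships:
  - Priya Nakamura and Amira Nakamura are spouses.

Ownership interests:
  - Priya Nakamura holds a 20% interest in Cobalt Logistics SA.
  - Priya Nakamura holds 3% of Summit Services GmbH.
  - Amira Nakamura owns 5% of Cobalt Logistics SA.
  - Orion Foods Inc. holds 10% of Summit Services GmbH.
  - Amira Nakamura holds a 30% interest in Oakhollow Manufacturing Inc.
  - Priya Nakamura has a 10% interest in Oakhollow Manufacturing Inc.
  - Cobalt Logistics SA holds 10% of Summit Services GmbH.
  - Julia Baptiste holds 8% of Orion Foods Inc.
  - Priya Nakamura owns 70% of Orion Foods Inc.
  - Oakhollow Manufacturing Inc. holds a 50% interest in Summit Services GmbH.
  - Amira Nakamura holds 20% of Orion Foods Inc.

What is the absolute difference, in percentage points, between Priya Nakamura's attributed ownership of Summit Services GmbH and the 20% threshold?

14.5

By spousal attribution (R1), Priya Nakamura is treated as also owning Amira Nakamura's interest in Cobalt Logistics SA, giving 20% + 5% = 25%.
By spousal attribution (R1), Priya Nakamura is treated as also owning Amira Nakamura's interest in Orion Foods Inc, giving 70% + 20% = 90%.
By spousal attribution (R1), Priya Nakamura is treated as also owning Amira Nakamura's interest in Oakhollow Manufacturing Inc, giving 10% + 30% = 40%.
Chain via Cobalt Logistics SA (R3): 25% × 10% = 2.5% of Summit Services GmbH.
Chain via Orion Foods Inc. (R3): 90% × 10% = 9% of Summit Services GmbH.
Chain via Oakhollow Manufacturing Inc. (R3): 40% × 50% = 20% of Summit Services GmbH.
Direct interest in Summit Services GmbH: 3%.
Aggregating (R2): 2.5% + 9% + 20% + 3% = 34.5%.
34.5% exceeds the 20% threshold by 14.5 percentage points.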